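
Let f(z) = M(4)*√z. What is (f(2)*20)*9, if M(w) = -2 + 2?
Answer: 0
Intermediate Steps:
M(w) = 0
f(z) = 0 (f(z) = 0*√z = 0)
(f(2)*20)*9 = (0*20)*9 = 0*9 = 0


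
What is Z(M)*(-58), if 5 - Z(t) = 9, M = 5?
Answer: 232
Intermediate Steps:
Z(t) = -4 (Z(t) = 5 - 1*9 = 5 - 9 = -4)
Z(M)*(-58) = -4*(-58) = 232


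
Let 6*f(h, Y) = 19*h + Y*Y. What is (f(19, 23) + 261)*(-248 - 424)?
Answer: -275072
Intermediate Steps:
f(h, Y) = Y²/6 + 19*h/6 (f(h, Y) = (19*h + Y*Y)/6 = (19*h + Y²)/6 = (Y² + 19*h)/6 = Y²/6 + 19*h/6)
(f(19, 23) + 261)*(-248 - 424) = (((⅙)*23² + (19/6)*19) + 261)*(-248 - 424) = (((⅙)*529 + 361/6) + 261)*(-672) = ((529/6 + 361/6) + 261)*(-672) = (445/3 + 261)*(-672) = (1228/3)*(-672) = -275072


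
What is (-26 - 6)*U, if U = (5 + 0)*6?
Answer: -960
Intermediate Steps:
U = 30 (U = 5*6 = 30)
(-26 - 6)*U = (-26 - 6)*30 = -32*30 = -960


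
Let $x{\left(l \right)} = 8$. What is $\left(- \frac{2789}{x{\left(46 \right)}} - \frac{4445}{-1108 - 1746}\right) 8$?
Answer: $- \frac{3962123}{1427} \approx -2776.5$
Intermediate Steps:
$\left(- \frac{2789}{x{\left(46 \right)}} - \frac{4445}{-1108 - 1746}\right) 8 = \left(- \frac{2789}{8} - \frac{4445}{-1108 - 1746}\right) 8 = \left(\left(-2789\right) \frac{1}{8} - \frac{4445}{-1108 - 1746}\right) 8 = \left(- \frac{2789}{8} - \frac{4445}{-2854}\right) 8 = \left(- \frac{2789}{8} - - \frac{4445}{2854}\right) 8 = \left(- \frac{2789}{8} + \frac{4445}{2854}\right) 8 = \left(- \frac{3962123}{11416}\right) 8 = - \frac{3962123}{1427}$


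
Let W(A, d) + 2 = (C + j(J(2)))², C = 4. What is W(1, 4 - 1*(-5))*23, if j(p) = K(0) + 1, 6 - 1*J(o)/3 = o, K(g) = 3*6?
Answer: 12121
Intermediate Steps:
K(g) = 18
J(o) = 18 - 3*o
j(p) = 19 (j(p) = 18 + 1 = 19)
W(A, d) = 527 (W(A, d) = -2 + (4 + 19)² = -2 + 23² = -2 + 529 = 527)
W(1, 4 - 1*(-5))*23 = 527*23 = 12121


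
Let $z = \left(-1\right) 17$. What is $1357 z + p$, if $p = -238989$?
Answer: $-262058$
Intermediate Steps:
$z = -17$
$1357 z + p = 1357 \left(-17\right) - 238989 = -23069 - 238989 = -262058$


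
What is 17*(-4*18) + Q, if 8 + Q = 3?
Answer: -1229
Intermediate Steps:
Q = -5 (Q = -8 + 3 = -5)
17*(-4*18) + Q = 17*(-4*18) - 5 = 17*(-72) - 5 = -1224 - 5 = -1229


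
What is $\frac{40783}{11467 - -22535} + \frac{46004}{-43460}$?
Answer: $\frac{982081}{6970410} \approx 0.14089$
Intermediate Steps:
$\frac{40783}{11467 - -22535} + \frac{46004}{-43460} = \frac{40783}{11467 + 22535} + 46004 \left(- \frac{1}{43460}\right) = \frac{40783}{34002} - \frac{217}{205} = \frac{982081}{6970410}$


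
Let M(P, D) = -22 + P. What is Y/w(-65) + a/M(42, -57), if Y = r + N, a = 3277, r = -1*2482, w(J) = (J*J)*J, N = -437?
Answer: 180000901/1098500 ≈ 163.86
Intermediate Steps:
w(J) = J³ (w(J) = J²*J = J³)
r = -2482
Y = -2919 (Y = -2482 - 437 = -2919)
Y/w(-65) + a/M(42, -57) = -2919/((-65)³) + 3277/(-22 + 42) = -2919/(-274625) + 3277/20 = -2919*(-1/274625) + 3277*(1/20) = 2919/274625 + 3277/20 = 180000901/1098500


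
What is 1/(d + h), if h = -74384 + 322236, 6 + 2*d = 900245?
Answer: 2/1395943 ≈ 1.4327e-6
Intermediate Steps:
d = 900239/2 (d = -3 + (1/2)*900245 = -3 + 900245/2 = 900239/2 ≈ 4.5012e+5)
h = 247852
1/(d + h) = 1/(900239/2 + 247852) = 1/(1395943/2) = 2/1395943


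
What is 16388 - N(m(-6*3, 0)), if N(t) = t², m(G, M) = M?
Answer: 16388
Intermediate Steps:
16388 - N(m(-6*3, 0)) = 16388 - 1*0² = 16388 - 1*0 = 16388 + 0 = 16388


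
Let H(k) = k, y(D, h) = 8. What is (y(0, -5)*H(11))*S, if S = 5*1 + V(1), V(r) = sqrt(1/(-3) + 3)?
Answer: 440 + 176*sqrt(6)/3 ≈ 583.70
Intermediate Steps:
V(r) = 2*sqrt(6)/3 (V(r) = sqrt(-1/3 + 3) = sqrt(8/3) = 2*sqrt(6)/3)
S = 5 + 2*sqrt(6)/3 (S = 5*1 + 2*sqrt(6)/3 = 5 + 2*sqrt(6)/3 ≈ 6.6330)
(y(0, -5)*H(11))*S = (8*11)*(5 + 2*sqrt(6)/3) = 88*(5 + 2*sqrt(6)/3) = 440 + 176*sqrt(6)/3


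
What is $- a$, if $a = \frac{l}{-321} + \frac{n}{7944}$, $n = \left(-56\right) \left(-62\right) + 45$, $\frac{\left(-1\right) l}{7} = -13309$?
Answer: $\frac{82106435}{283336} \approx 289.78$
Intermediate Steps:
$l = 93163$ ($l = \left(-7\right) \left(-13309\right) = 93163$)
$n = 3517$ ($n = 3472 + 45 = 3517$)
$a = - \frac{82106435}{283336}$ ($a = \frac{93163}{-321} + \frac{3517}{7944} = 93163 \left(- \frac{1}{321}\right) + 3517 \cdot \frac{1}{7944} = - \frac{93163}{321} + \frac{3517}{7944} = - \frac{82106435}{283336} \approx -289.78$)
$- a = \left(-1\right) \left(- \frac{82106435}{283336}\right) = \frac{82106435}{283336}$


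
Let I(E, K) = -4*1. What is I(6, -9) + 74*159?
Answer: 11762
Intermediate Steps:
I(E, K) = -4
I(6, -9) + 74*159 = -4 + 74*159 = -4 + 11766 = 11762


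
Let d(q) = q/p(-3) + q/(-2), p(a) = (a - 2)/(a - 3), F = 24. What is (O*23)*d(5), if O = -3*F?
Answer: -5796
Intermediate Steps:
O = -72 (O = -3*24 = -72)
p(a) = (-2 + a)/(-3 + a)
d(q) = 7*q/10 (d(q) = q/(((-2 - 3)/(-3 - 3))) + q/(-2) = q/((-5/(-6))) + q*(-½) = q/((-⅙*(-5))) - q/2 = q/(⅚) - q/2 = q*(6/5) - q/2 = 6*q/5 - q/2 = 7*q/10)
(O*23)*d(5) = (-72*23)*((7/10)*5) = -1656*7/2 = -5796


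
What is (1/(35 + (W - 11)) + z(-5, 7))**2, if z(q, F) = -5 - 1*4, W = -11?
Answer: 13456/169 ≈ 79.621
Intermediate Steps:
z(q, F) = -9 (z(q, F) = -5 - 4 = -9)
(1/(35 + (W - 11)) + z(-5, 7))**2 = (1/(35 + (-11 - 11)) - 9)**2 = (1/(35 - 22) - 9)**2 = (1/13 - 9)**2 = (-116/13)**2 = 13456/169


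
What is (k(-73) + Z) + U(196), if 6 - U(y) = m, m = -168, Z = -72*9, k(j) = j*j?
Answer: 4855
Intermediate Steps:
k(j) = j²
Z = -648
U(y) = 174 (U(y) = 6 - 1*(-168) = 6 + 168 = 174)
(k(-73) + Z) + U(196) = ((-73)² - 648) + 174 = (5329 - 648) + 174 = 4681 + 174 = 4855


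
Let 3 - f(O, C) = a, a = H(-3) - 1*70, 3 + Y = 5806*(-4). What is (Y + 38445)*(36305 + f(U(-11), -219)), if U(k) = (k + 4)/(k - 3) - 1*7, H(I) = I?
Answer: 553646058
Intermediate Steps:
Y = -23227 (Y = -3 + 5806*(-4) = -3 - 23224 = -23227)
U(k) = -7 + (4 + k)/(-3 + k) (U(k) = (4 + k)/(-3 + k) - 7 = -7 + (4 + k)/(-3 + k))
a = -73 (a = -3 - 1*70 = -3 - 70 = -73)
f(O, C) = 76 (f(O, C) = 3 - 1*(-73) = 3 + 73 = 76)
(Y + 38445)*(36305 + f(U(-11), -219)) = (-23227 + 38445)*(36305 + 76) = 15218*36381 = 553646058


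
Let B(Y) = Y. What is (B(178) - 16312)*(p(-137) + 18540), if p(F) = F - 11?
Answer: -296736528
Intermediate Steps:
p(F) = -11 + F
(B(178) - 16312)*(p(-137) + 18540) = (178 - 16312)*((-11 - 137) + 18540) = -16134*(-148 + 18540) = -16134*18392 = -296736528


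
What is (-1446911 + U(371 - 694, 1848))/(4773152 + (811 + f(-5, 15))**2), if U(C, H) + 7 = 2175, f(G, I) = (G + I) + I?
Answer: -481581/1824016 ≈ -0.26402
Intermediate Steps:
f(G, I) = G + 2*I
U(C, H) = 2168 (U(C, H) = -7 + 2175 = 2168)
(-1446911 + U(371 - 694, 1848))/(4773152 + (811 + f(-5, 15))**2) = (-1446911 + 2168)/(4773152 + (811 + (-5 + 2*15))**2) = -1444743/(4773152 + (811 + (-5 + 30))**2) = -1444743/(4773152 + (811 + 25)**2) = -1444743/(4773152 + 836**2) = -1444743/(4773152 + 698896) = -1444743/5472048 = -1444743*1/5472048 = -481581/1824016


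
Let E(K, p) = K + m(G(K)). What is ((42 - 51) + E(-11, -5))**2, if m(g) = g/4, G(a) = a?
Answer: 8281/16 ≈ 517.56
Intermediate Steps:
m(g) = g/4 (m(g) = g*(1/4) = g/4)
E(K, p) = 5*K/4 (E(K, p) = K + K/4 = 5*K/4)
((42 - 51) + E(-11, -5))**2 = ((42 - 51) + (5/4)*(-11))**2 = (-9 - 55/4)**2 = (-91/4)**2 = 8281/16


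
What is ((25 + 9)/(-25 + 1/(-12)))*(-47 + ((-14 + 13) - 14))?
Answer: 25296/301 ≈ 84.040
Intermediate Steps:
((25 + 9)/(-25 + 1/(-12)))*(-47 + ((-14 + 13) - 14)) = (34/(-25 - 1/12))*(-47 + (-1 - 14)) = (34/(-301/12))*(-47 - 15) = (34*(-12/301))*(-62) = -408/301*(-62) = 25296/301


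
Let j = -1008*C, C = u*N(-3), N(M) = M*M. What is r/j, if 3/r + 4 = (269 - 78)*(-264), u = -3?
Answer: -1/457482816 ≈ -2.1859e-9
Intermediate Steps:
N(M) = M²
C = -27 (C = -3*(-3)² = -3*9 = -27)
j = 27216 (j = -1008*(-27) = 27216)
r = -3/50428 (r = 3/(-4 + (269 - 78)*(-264)) = 3/(-4 + 191*(-264)) = 3/(-4 - 50424) = 3/(-50428) = 3*(-1/50428) = -3/50428 ≈ -5.9491e-5)
r/j = -3/50428/27216 = -3/50428*1/27216 = -1/457482816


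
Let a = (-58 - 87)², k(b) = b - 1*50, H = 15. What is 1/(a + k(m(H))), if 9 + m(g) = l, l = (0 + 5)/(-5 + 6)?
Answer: 1/20971 ≈ 4.7685e-5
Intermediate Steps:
l = 5 (l = 5/1 = 5*1 = 5)
m(g) = -4 (m(g) = -9 + 5 = -4)
k(b) = -50 + b (k(b) = b - 50 = -50 + b)
a = 21025 (a = (-145)² = 21025)
1/(a + k(m(H))) = 1/(21025 + (-50 - 4)) = 1/(21025 - 54) = 1/20971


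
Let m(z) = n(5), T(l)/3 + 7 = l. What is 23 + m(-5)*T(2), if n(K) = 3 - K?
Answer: 53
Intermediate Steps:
T(l) = -21 + 3*l
m(z) = -2 (m(z) = 3 - 1*5 = 3 - 5 = -2)
23 + m(-5)*T(2) = 23 - 2*(-21 + 3*2) = 23 - 2*(-21 + 6) = 23 - 2*(-15) = 23 + 30 = 53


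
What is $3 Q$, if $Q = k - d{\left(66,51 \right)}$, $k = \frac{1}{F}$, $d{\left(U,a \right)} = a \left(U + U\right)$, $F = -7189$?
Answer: $- \frac{145189047}{7189} \approx -20196.0$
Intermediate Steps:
$d{\left(U,a \right)} = 2 U a$ ($d{\left(U,a \right)} = a 2 U = 2 U a$)
$k = - \frac{1}{7189}$ ($k = \frac{1}{-7189} = - \frac{1}{7189} \approx -0.0001391$)
$Q = - \frac{48396349}{7189}$ ($Q = - \frac{1}{7189} - 2 \cdot 66 \cdot 51 = - \frac{1}{7189} - 6732 = - \frac{48396349}{7189} \approx -6732.0$)
$3 Q = 3 \left(- \frac{48396349}{7189}\right) = - \frac{145189047}{7189}$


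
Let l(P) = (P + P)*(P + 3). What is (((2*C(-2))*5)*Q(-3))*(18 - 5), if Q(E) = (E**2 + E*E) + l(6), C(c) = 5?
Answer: 81900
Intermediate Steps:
l(P) = 2*P*(3 + P) (l(P) = (2*P)*(3 + P) = 2*P*(3 + P))
Q(E) = 108 + 2*E**2 (Q(E) = (E**2 + E*E) + 2*6*(3 + 6) = (E**2 + E**2) + 2*6*9 = 2*E**2 + 108 = 108 + 2*E**2)
(((2*C(-2))*5)*Q(-3))*(18 - 5) = (((2*5)*5)*(108 + 2*(-3)**2))*(18 - 5) = ((10*5)*(108 + 2*9))*13 = (50*(108 + 18))*13 = (50*126)*13 = 6300*13 = 81900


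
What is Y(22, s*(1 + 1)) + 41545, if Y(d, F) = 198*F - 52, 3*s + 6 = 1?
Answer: 40833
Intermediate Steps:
s = -5/3 (s = -2 + (⅓)*1 = -2 + ⅓ = -5/3 ≈ -1.6667)
Y(d, F) = -52 + 198*F
Y(22, s*(1 + 1)) + 41545 = (-52 + 198*(-5*(1 + 1)/3)) + 41545 = (-52 + 198*(-5/3*2)) + 41545 = (-52 + 198*(-10/3)) + 41545 = (-52 - 660) + 41545 = -712 + 41545 = 40833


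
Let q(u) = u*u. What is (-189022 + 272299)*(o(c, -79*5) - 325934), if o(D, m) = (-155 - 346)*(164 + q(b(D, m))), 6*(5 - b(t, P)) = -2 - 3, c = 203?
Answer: -141619506009/4 ≈ -3.5405e+10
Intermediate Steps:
b(t, P) = 35/6 (b(t, P) = 5 - (-2 - 3)/6 = 5 - 1/6*(-5) = 5 + 5/6 = 35/6)
q(u) = u**2
o(D, m) = -1190543/12 (o(D, m) = (-155 - 346)*(164 + (35/6)**2) = -501*(164 + 1225/36) = -501*7129/36 = -1190543/12)
(-189022 + 272299)*(o(c, -79*5) - 325934) = (-189022 + 272299)*(-1190543/12 - 325934) = 83277*(-5101751/12) = -141619506009/4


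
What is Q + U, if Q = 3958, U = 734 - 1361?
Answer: 3331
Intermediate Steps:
U = -627
Q + U = 3958 - 627 = 3331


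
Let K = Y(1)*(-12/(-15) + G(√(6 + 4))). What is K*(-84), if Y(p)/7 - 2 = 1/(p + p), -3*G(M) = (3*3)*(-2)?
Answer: -9996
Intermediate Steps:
G(M) = 6 (G(M) = -3*3*(-2)/3 = -3*(-2) = -⅓*(-18) = 6)
Y(p) = 14 + 7/(2*p) (Y(p) = 14 + 7/(p + p) = 14 + 7/((2*p)) = 14 + 7*(1/(2*p)) = 14 + 7/(2*p))
K = 119 (K = (14 + (7/2)/1)*(-12/(-15) + 6) = (14 + (7/2)*1)*(-12*(-1/15) + 6) = (14 + 7/2)*(⅘ + 6) = (35/2)*(34/5) = 119)
K*(-84) = 119*(-84) = -9996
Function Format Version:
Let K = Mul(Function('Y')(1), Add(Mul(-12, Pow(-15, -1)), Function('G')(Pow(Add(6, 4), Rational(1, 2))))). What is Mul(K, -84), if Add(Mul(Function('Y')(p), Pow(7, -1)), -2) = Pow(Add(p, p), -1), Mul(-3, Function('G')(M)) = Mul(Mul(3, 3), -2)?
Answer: -9996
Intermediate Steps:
Function('G')(M) = 6 (Function('G')(M) = Mul(Rational(-1, 3), Mul(Mul(3, 3), -2)) = Mul(Rational(-1, 3), Mul(9, -2)) = Mul(Rational(-1, 3), -18) = 6)
Function('Y')(p) = Add(14, Mul(Rational(7, 2), Pow(p, -1))) (Function('Y')(p) = Add(14, Mul(7, Pow(Add(p, p), -1))) = Add(14, Mul(7, Pow(Mul(2, p), -1))) = Add(14, Mul(7, Mul(Rational(1, 2), Pow(p, -1)))) = Add(14, Mul(Rational(7, 2), Pow(p, -1))))
K = 119 (K = Mul(Add(14, Mul(Rational(7, 2), Pow(1, -1))), Add(Mul(-12, Pow(-15, -1)), 6)) = Mul(Add(14, Mul(Rational(7, 2), 1)), Add(Mul(-12, Rational(-1, 15)), 6)) = Mul(Add(14, Rational(7, 2)), Add(Rational(4, 5), 6)) = Mul(Rational(35, 2), Rational(34, 5)) = 119)
Mul(K, -84) = Mul(119, -84) = -9996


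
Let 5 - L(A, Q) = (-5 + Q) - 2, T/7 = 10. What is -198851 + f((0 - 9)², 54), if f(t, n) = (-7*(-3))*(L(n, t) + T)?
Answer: -198830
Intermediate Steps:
T = 70 (T = 7*10 = 70)
L(A, Q) = 12 - Q (L(A, Q) = 5 - ((-5 + Q) - 2) = 5 - (-7 + Q) = 5 + (7 - Q) = 12 - Q)
f(t, n) = 1722 - 21*t (f(t, n) = (-7*(-3))*((12 - t) + 70) = 21*(82 - t) = 1722 - 21*t)
-198851 + f((0 - 9)², 54) = -198851 + (1722 - 21*(0 - 9)²) = -198851 + (1722 - 21*(-9)²) = -198851 + (1722 - 21*81) = -198851 + (1722 - 1701) = -198851 + 21 = -198830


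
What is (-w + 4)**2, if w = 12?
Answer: 64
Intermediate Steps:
(-w + 4)**2 = (-1*12 + 4)**2 = (-12 + 4)**2 = (-8)**2 = 64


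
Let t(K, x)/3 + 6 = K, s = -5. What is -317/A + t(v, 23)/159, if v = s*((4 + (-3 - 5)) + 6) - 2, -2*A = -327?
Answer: -39488/17331 ≈ -2.2785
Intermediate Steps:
A = 327/2 (A = -1/2*(-327) = 327/2 ≈ 163.50)
v = -12 (v = -5*((4 + (-3 - 5)) + 6) - 2 = -5*((4 - 8) + 6) - 2 = -5*(-4 + 6) - 2 = -5*2 - 2 = -10 - 2 = -12)
t(K, x) = -18 + 3*K
-317/A + t(v, 23)/159 = -317/327/2 + (-18 + 3*(-12))/159 = -317*2/327 + (-18 - 36)*(1/159) = -634/327 - 54*1/159 = -634/327 - 18/53 = -39488/17331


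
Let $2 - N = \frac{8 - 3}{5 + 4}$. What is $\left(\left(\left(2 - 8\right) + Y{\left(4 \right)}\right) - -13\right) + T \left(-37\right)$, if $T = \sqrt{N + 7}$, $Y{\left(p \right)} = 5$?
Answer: $12 - \frac{74 \sqrt{19}}{3} \approx -95.52$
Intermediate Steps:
$N = \frac{13}{9}$ ($N = 2 - \frac{8 - 3}{5 + 4} = 2 - \frac{5}{9} = \frac{13}{9} \approx 1.4444$)
$T = \frac{2 \sqrt{19}}{3}$ ($T = \sqrt{\frac{13}{9} + 7} = \sqrt{\frac{76}{9}} = \frac{2 \sqrt{19}}{3} \approx 2.9059$)
$\left(\left(\left(2 - 8\right) + Y{\left(4 \right)}\right) - -13\right) + T \left(-37\right) = \left(\left(\left(2 - 8\right) + 5\right) - -13\right) + \frac{2 \sqrt{19}}{3} \left(-37\right) = \left(\left(-6 + 5\right) + 13\right) - \frac{74 \sqrt{19}}{3} = \left(-1 + 13\right) - \frac{74 \sqrt{19}}{3} = 12 - \frac{74 \sqrt{19}}{3}$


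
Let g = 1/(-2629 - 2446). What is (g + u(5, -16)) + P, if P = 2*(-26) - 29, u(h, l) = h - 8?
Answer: -426301/5075 ≈ -84.000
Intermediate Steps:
u(h, l) = -8 + h
P = -81 (P = -52 - 29 = -81)
g = -1/5075 (g = 1/(-5075) = -1/5075 ≈ -0.00019704)
(g + u(5, -16)) + P = (-1/5075 + (-8 + 5)) - 81 = (-1/5075 - 3) - 81 = -15226/5075 - 81 = -426301/5075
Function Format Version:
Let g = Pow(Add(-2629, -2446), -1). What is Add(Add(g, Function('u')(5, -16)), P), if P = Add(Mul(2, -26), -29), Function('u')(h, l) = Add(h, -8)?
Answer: Rational(-426301, 5075) ≈ -84.000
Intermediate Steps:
Function('u')(h, l) = Add(-8, h)
P = -81 (P = Add(-52, -29) = -81)
g = Rational(-1, 5075) (g = Pow(-5075, -1) = Rational(-1, 5075) ≈ -0.00019704)
Add(Add(g, Function('u')(5, -16)), P) = Add(Add(Rational(-1, 5075), Add(-8, 5)), -81) = Add(Add(Rational(-1, 5075), -3), -81) = Add(Rational(-15226, 5075), -81) = Rational(-426301, 5075)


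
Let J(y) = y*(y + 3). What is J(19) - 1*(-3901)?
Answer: 4319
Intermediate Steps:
J(y) = y*(3 + y)
J(19) - 1*(-3901) = 19*(3 + 19) - 1*(-3901) = 19*22 + 3901 = 418 + 3901 = 4319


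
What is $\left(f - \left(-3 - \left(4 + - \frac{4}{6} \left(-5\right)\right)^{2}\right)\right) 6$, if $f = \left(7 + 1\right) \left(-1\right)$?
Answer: $\frac{878}{3} \approx 292.67$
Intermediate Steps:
$f = -8$ ($f = 8 \left(-1\right) = -8$)
$\left(f - \left(-3 - \left(4 + - \frac{4}{6} \left(-5\right)\right)^{2}\right)\right) 6 = \left(-8 - \left(-3 - \left(4 + - \frac{4}{6} \left(-5\right)\right)^{2}\right)\right) 6 = \left(-8 + \left(\left(4 + \left(-4\right) \frac{1}{6} \left(-5\right)\right)^{2} + \left(-17 + 20\right)\right)\right) 6 = \left(-8 + \left(\left(4 - - \frac{10}{3}\right)^{2} + 3\right)\right) 6 = \left(-8 + \left(\left(4 + \frac{10}{3}\right)^{2} + 3\right)\right) 6 = \left(-8 + \left(\left(\frac{22}{3}\right)^{2} + 3\right)\right) 6 = \left(-8 + \left(\frac{484}{9} + 3\right)\right) 6 = \left(-8 + \frac{511}{9}\right) 6 = \frac{439}{9} \cdot 6 = \frac{878}{3}$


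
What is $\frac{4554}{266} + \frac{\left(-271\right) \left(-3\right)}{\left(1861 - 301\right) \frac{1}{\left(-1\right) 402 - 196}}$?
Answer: $- \frac{783449}{2660} \approx -294.53$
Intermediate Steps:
$\frac{4554}{266} + \frac{\left(-271\right) \left(-3\right)}{\left(1861 - 301\right) \frac{1}{\left(-1\right) 402 - 196}} = 4554 \cdot \frac{1}{266} + \frac{813}{1560 \frac{1}{-402 - 196}} = \frac{2277}{133} + \frac{813}{1560 \frac{1}{-598}} = \frac{2277}{133} + \frac{813}{1560 \left(- \frac{1}{598}\right)} = \frac{2277}{133} + \frac{813}{- \frac{60}{23}} = \frac{2277}{133} + 813 \left(- \frac{23}{60}\right) = \frac{2277}{133} - \frac{6233}{20} = - \frac{783449}{2660}$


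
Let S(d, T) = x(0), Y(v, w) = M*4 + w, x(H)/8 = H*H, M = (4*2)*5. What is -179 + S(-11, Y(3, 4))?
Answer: -179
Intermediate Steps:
M = 40 (M = 8*5 = 40)
x(H) = 8*H² (x(H) = 8*(H*H) = 8*H²)
Y(v, w) = 160 + w (Y(v, w) = 40*4 + w = 160 + w)
S(d, T) = 0 (S(d, T) = 8*0² = 8*0 = 0)
-179 + S(-11, Y(3, 4)) = -179 + 0 = -179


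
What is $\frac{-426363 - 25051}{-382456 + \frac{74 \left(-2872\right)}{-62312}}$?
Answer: $\frac{1758031823}{1489461609} \approx 1.1803$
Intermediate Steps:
$\frac{-426363 - 25051}{-382456 + \frac{74 \left(-2872\right)}{-62312}} = - \frac{451414}{-382456 - - \frac{26566}{7789}} = - \frac{451414}{-382456 + \frac{26566}{7789}} = - \frac{451414}{- \frac{2978923218}{7789}} = \left(-451414\right) \left(- \frac{7789}{2978923218}\right) = \frac{1758031823}{1489461609}$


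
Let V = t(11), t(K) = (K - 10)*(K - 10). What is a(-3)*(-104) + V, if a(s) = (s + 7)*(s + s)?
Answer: 2497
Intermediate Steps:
t(K) = (-10 + K)² (t(K) = (-10 + K)*(-10 + K) = (-10 + K)²)
V = 1 (V = (-10 + 11)² = 1² = 1)
a(s) = 2*s*(7 + s) (a(s) = (7 + s)*(2*s) = 2*s*(7 + s))
a(-3)*(-104) + V = (2*(-3)*(7 - 3))*(-104) + 1 = (2*(-3)*4)*(-104) + 1 = -24*(-104) + 1 = 2496 + 1 = 2497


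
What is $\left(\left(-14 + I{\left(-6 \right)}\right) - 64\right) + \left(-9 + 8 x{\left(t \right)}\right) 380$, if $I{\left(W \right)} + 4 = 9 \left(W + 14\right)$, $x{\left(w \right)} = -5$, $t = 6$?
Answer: $-18630$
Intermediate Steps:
$I{\left(W \right)} = 122 + 9 W$ ($I{\left(W \right)} = -4 + 9 \left(W + 14\right) = -4 + 9 \left(14 + W\right) = -4 + \left(126 + 9 W\right) = 122 + 9 W$)
$\left(\left(-14 + I{\left(-6 \right)}\right) - 64\right) + \left(-9 + 8 x{\left(t \right)}\right) 380 = \left(\left(-14 + \left(122 + 9 \left(-6\right)\right)\right) - 64\right) + \left(-9 + 8 \left(-5\right)\right) 380 = \left(\left(-14 + \left(122 - 54\right)\right) - 64\right) + \left(-9 - 40\right) 380 = \left(\left(-14 + 68\right) - 64\right) - 18620 = \left(54 - 64\right) - 18620 = -10 - 18620 = -18630$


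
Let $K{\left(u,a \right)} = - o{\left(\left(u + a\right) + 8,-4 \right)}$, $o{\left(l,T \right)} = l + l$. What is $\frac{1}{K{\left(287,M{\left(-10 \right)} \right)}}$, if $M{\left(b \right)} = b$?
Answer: $- \frac{1}{570} \approx -0.0017544$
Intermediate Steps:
$o{\left(l,T \right)} = 2 l$
$K{\left(u,a \right)} = -16 - 2 a - 2 u$ ($K{\left(u,a \right)} = - 2 \left(\left(u + a\right) + 8\right) = - 2 \left(\left(a + u\right) + 8\right) = - 2 \left(8 + a + u\right) = - (16 + 2 a + 2 u) = -16 - 2 a - 2 u$)
$\frac{1}{K{\left(287,M{\left(-10 \right)} \right)}} = \frac{1}{-16 - -20 - 574} = \frac{1}{-16 + 20 - 574} = \frac{1}{-570} = - \frac{1}{570}$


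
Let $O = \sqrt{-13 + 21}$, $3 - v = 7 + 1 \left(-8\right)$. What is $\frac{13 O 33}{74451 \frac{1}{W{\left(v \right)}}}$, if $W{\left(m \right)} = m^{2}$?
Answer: $\frac{352 \sqrt{2}}{1909} \approx 0.26077$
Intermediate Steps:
$v = 4$ ($v = 3 - \left(7 + 1 \left(-8\right)\right) = 3 - \left(7 - 8\right) = 3 - -1 = 3 + 1 = 4$)
$O = 2 \sqrt{2}$ ($O = \sqrt{8} = 2 \sqrt{2} \approx 2.8284$)
$\frac{13 O 33}{74451 \frac{1}{W{\left(v \right)}}} = \frac{13 \cdot 2 \sqrt{2} \cdot 33}{74451 \frac{1}{4^{2}}} = \frac{26 \sqrt{2} \cdot 33}{74451 \cdot \frac{1}{16}} = \frac{858 \sqrt{2}}{74451 \cdot \frac{1}{16}} = \frac{858 \sqrt{2}}{\frac{74451}{16}} = 858 \sqrt{2} \cdot \frac{16}{74451} = \frac{352 \sqrt{2}}{1909}$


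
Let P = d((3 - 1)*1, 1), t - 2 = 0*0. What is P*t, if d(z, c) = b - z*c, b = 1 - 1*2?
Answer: -6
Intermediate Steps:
t = 2 (t = 2 + 0*0 = 2 + 0 = 2)
b = -1 (b = 1 - 2 = -1)
d(z, c) = -1 - c*z (d(z, c) = -1 - z*c = -1 - c*z)
P = -3 (P = -1 - 1*1*(3 - 1)*1 = -1 - 1*1*2*1 = -1 - 1*1*2 = -1 - 2 = -3)
P*t = -3*2 = -6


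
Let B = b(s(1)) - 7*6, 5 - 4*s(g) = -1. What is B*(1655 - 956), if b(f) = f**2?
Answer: -111141/4 ≈ -27785.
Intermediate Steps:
s(g) = 3/2 (s(g) = 5/4 - 1/4*(-1) = 5/4 + 1/4 = 3/2)
B = -159/4 (B = (3/2)**2 - 7*6 = 9/4 - 42 = -159/4 ≈ -39.750)
B*(1655 - 956) = -159*(1655 - 956)/4 = -159/4*699 = -111141/4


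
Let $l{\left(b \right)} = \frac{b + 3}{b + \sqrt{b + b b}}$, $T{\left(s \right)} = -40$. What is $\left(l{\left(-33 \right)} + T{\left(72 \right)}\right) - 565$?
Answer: $-575 + \frac{40 \sqrt{66}}{11} \approx -545.46$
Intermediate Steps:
$l{\left(b \right)} = \frac{3 + b}{b + \sqrt{b + b^{2}}}$
$\left(l{\left(-33 \right)} + T{\left(72 \right)}\right) - 565 = \left(\frac{3 - 33}{-33 + \sqrt{- 33 \left(1 - 33\right)}} - 40\right) - 565 = \left(\frac{1}{-33 + \sqrt{\left(-33\right) \left(-32\right)}} \left(-30\right) - 40\right) - 565 = \left(\frac{1}{-33 + \sqrt{1056}} \left(-30\right) - 40\right) - 565 = \left(\frac{1}{-33 + 4 \sqrt{66}} \left(-30\right) - 40\right) - 565 = \left(- \frac{30}{-33 + 4 \sqrt{66}} - 40\right) - 565 = \left(-40 - \frac{30}{-33 + 4 \sqrt{66}}\right) - 565 = -605 - \frac{30}{-33 + 4 \sqrt{66}}$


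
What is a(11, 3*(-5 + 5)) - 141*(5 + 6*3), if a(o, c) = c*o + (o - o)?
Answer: -3243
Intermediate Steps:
a(o, c) = c*o (a(o, c) = c*o + 0 = c*o)
a(11, 3*(-5 + 5)) - 141*(5 + 6*3) = (3*(-5 + 5))*11 - 141*(5 + 6*3) = (3*0)*11 - 141*(5 + 18) = 0*11 - 141*23 = 0 - 3243 = -3243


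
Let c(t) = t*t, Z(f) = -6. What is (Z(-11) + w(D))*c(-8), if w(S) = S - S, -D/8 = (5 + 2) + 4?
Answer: -384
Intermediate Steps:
c(t) = t**2
D = -88 (D = -8*((5 + 2) + 4) = -8*(7 + 4) = -8*11 = -88)
w(S) = 0
(Z(-11) + w(D))*c(-8) = (-6 + 0)*(-8)**2 = -6*64 = -384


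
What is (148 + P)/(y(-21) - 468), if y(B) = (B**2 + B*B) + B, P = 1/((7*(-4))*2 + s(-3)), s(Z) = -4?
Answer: 8879/23580 ≈ 0.37655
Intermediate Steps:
P = -1/60 (P = 1/((7*(-4))*2 - 4) = 1/(-28*2 - 4) = 1/(-56 - 4) = 1/(-60) = -1/60 ≈ -0.016667)
y(B) = B + 2*B**2 (y(B) = (B**2 + B**2) + B = 2*B**2 + B = B + 2*B**2)
(148 + P)/(y(-21) - 468) = (148 - 1/60)/(-21*(1 + 2*(-21)) - 468) = 8879/(60*(-21*(1 - 42) - 468)) = 8879/(60*(-21*(-41) - 468)) = 8879/(60*(861 - 468)) = (8879/60)/393 = (8879/60)*(1/393) = 8879/23580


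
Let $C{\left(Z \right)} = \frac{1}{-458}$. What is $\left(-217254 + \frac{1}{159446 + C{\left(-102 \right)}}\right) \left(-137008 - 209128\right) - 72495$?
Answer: $\frac{5491528398956342795}{73026267} \approx 7.5199 \cdot 10^{10}$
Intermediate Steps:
$C{\left(Z \right)} = - \frac{1}{458}$
$\left(-217254 + \frac{1}{159446 + C{\left(-102 \right)}}\right) \left(-137008 - 209128\right) - 72495 = \left(-217254 + \frac{1}{159446 - \frac{1}{458}}\right) \left(-137008 - 209128\right) - 72495 = \left(-217254 + \frac{1}{\frac{73026267}{458}}\right) \left(-346136\right) - 72495 = \left(-217254 + \frac{458}{73026267}\right) \left(-346136\right) - 72495 = \left(- \frac{15865248610360}{73026267}\right) \left(-346136\right) - 72495 = \frac{5491533692995568960}{73026267} - 72495 = \frac{5491528398956342795}{73026267}$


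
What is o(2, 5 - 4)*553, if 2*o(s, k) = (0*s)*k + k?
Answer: 553/2 ≈ 276.50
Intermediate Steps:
o(s, k) = k/2 (o(s, k) = ((0*s)*k + k)/2 = (0*k + k)/2 = (0 + k)/2 = k/2)
o(2, 5 - 4)*553 = ((5 - 4)/2)*553 = ((½)*1)*553 = (½)*553 = 553/2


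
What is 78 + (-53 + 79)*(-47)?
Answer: -1144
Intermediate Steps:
78 + (-53 + 79)*(-47) = 78 + 26*(-47) = 78 - 1222 = -1144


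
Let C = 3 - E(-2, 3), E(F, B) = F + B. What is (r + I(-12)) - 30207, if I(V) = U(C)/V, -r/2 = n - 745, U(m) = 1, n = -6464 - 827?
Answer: -169621/12 ≈ -14135.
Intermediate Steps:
E(F, B) = B + F
n = -7291
C = 2 (C = 3 - (3 - 2) = 3 - 1*1 = 3 - 1 = 2)
r = 16072 (r = -2*(-7291 - 745) = -2*(-8036) = 16072)
I(V) = 1/V
(r + I(-12)) - 30207 = (16072 + 1/(-12)) - 30207 = (16072 - 1/12) - 30207 = 192863/12 - 30207 = -169621/12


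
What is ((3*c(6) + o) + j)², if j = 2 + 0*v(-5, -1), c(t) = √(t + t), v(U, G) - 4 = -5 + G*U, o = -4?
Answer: 112 - 24*√3 ≈ 70.431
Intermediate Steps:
v(U, G) = -1 + G*U (v(U, G) = 4 + (-5 + G*U) = -1 + G*U)
c(t) = √2*√t (c(t) = √(2*t) = √2*√t)
j = 2 (j = 2 + 0*(-1 - 1*(-5)) = 2 + 0*(-1 + 5) = 2 + 0*4 = 2 + 0 = 2)
((3*c(6) + o) + j)² = ((3*(√2*√6) - 4) + 2)² = ((3*(2*√3) - 4) + 2)² = ((6*√3 - 4) + 2)² = ((-4 + 6*√3) + 2)² = (-2 + 6*√3)²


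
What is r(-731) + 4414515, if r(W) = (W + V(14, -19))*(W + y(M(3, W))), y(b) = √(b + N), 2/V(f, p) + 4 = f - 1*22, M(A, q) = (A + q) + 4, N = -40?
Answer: 29693987/6 - 4387*I*√191/3 ≈ 4.949e+6 - 20210.0*I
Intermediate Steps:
M(A, q) = 4 + A + q
V(f, p) = 2/(-26 + f) (V(f, p) = 2/(-4 + (f - 1*22)) = 2/(-4 + (f - 22)) = 2/(-4 + (-22 + f)) = 2/(-26 + f))
y(b) = √(-40 + b) (y(b) = √(b - 40) = √(-40 + b))
r(W) = (-⅙ + W)*(W + √(-33 + W)) (r(W) = (W + 2/(-26 + 14))*(W + √(-40 + (4 + 3 + W))) = (W + 2/(-12))*(W + √(-40 + (7 + W))) = (W + 2*(-1/12))*(W + √(-33 + W)) = (W - ⅙)*(W + √(-33 + W)) = (-⅙ + W)*(W + √(-33 + W)))
r(-731) + 4414515 = ((-731)² - ⅙*(-731) - √(-33 - 731)/6 - 731*√(-33 - 731)) + 4414515 = (534361 + 731/6 - I*√191/3 - 1462*I*√191) + 4414515 = (3206897/6 - 4387*I*√191/3) + 4414515 = 29693987/6 - 4387*I*√191/3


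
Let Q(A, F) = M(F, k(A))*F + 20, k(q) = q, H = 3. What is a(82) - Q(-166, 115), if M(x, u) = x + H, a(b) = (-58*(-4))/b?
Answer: -557074/41 ≈ -13587.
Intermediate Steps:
a(b) = 232/b
M(x, u) = 3 + x (M(x, u) = x + 3 = 3 + x)
Q(A, F) = 20 + F*(3 + F) (Q(A, F) = (3 + F)*F + 20 = F*(3 + F) + 20 = 20 + F*(3 + F))
a(82) - Q(-166, 115) = 232/82 - (20 + 115*(3 + 115)) = 232*(1/82) - (20 + 115*118) = 116/41 - (20 + 13570) = 116/41 - 1*13590 = 116/41 - 13590 = -557074/41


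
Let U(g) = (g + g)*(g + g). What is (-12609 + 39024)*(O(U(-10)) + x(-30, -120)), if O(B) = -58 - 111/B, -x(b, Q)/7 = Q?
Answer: 1651935987/80 ≈ 2.0649e+7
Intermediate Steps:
x(b, Q) = -7*Q
U(g) = 4*g² (U(g) = (2*g)*(2*g) = 4*g²)
(-12609 + 39024)*(O(U(-10)) + x(-30, -120)) = (-12609 + 39024)*((-58 - 111/(4*(-10)²)) - 7*(-120)) = 26415*((-58 - 111/(4*100)) + 840) = 26415*((-58 - 111/400) + 840) = 26415*(-23311/400 + 840) = 26415*(312689/400) = 1651935987/80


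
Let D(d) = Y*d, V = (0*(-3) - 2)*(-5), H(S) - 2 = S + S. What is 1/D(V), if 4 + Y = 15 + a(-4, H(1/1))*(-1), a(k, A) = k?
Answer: 1/150 ≈ 0.0066667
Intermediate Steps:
H(S) = 2 + 2*S (H(S) = 2 + (S + S) = 2 + 2*S)
Y = 15 (Y = -4 + (15 - 4*(-1)) = -4 + (15 + 4) = -4 + 19 = 15)
V = 10 (V = (0 - 2)*(-5) = -2*(-5) = 10)
D(d) = 15*d
1/D(V) = 1/(15*10) = 1/150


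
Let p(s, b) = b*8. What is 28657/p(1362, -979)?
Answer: -28657/7832 ≈ -3.6590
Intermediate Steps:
p(s, b) = 8*b
28657/p(1362, -979) = 28657/((8*(-979))) = 28657/(-7832) = 28657*(-1/7832) = -28657/7832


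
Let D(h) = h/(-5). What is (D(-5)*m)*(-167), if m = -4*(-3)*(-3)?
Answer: 6012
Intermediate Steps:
D(h) = -h/5 (D(h) = h*(-⅕) = -h/5)
m = -36 (m = 12*(-3) = -36)
(D(-5)*m)*(-167) = (-⅕*(-5)*(-36))*(-167) = (1*(-36))*(-167) = -36*(-167) = 6012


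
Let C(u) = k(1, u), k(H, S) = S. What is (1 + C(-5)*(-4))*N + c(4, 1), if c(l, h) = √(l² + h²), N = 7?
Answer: 147 + √17 ≈ 151.12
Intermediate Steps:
C(u) = u
c(l, h) = √(h² + l²)
(1 + C(-5)*(-4))*N + c(4, 1) = (1 - 5*(-4))*7 + √(1² + 4²) = (1 + 20)*7 + √(1 + 16) = 21*7 + √17 = 147 + √17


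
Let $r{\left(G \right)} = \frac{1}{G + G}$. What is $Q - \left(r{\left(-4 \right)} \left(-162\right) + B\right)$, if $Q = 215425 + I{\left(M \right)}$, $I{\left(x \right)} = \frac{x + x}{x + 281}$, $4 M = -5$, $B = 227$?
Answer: $\frac{963135569}{4476} \approx 2.1518 \cdot 10^{5}$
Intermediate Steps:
$M = - \frac{5}{4}$ ($M = \frac{1}{4} \left(-5\right) = - \frac{5}{4} \approx -1.25$)
$I{\left(x \right)} = \frac{2 x}{281 + x}$
$Q = \frac{241060565}{1119}$ ($Q = 215425 + 2 \left(- \frac{5}{4}\right) \frac{1}{281 - \frac{5}{4}} = 215425 + 2 \left(- \frac{5}{4}\right) \frac{1}{\frac{1119}{4}} = 215425 + 2 \left(- \frac{5}{4}\right) \frac{4}{1119} = 215425 - \frac{10}{1119} = \frac{241060565}{1119} \approx 2.1543 \cdot 10^{5}$)
$r{\left(G \right)} = \frac{1}{2 G}$
$Q - \left(r{\left(-4 \right)} \left(-162\right) + B\right) = \frac{241060565}{1119} - \left(\frac{1}{2 \left(-4\right)} \left(-162\right) + 227\right) = \frac{241060565}{1119} - \left(\frac{1}{2} \left(- \frac{1}{4}\right) \left(-162\right) + 227\right) = \frac{241060565}{1119} - \left(\left(- \frac{1}{8}\right) \left(-162\right) + 227\right) = \frac{241060565}{1119} - \left(\frac{81}{4} + 227\right) = \frac{241060565}{1119} - \frac{989}{4} = \frac{963135569}{4476}$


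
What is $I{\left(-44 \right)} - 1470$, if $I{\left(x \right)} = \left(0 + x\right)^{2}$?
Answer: $466$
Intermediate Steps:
$I{\left(x \right)} = x^{2}$
$I{\left(-44 \right)} - 1470 = \left(-44\right)^{2} - 1470 = 1936 - 1470 = 466$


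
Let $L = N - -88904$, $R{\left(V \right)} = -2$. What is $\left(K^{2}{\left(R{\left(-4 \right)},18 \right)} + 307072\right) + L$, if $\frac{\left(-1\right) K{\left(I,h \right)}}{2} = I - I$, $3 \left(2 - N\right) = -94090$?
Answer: $\frac{1282024}{3} \approx 4.2734 \cdot 10^{5}$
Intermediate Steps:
$N = \frac{94096}{3}$ ($N = 2 - - \frac{94090}{3} = 2 + \frac{94090}{3} = \frac{94096}{3} \approx 31365.0$)
$K{\left(I,h \right)} = 0$ ($K{\left(I,h \right)} = - 2 \left(I - I\right) = \left(-2\right) 0 = 0$)
$L = \frac{360808}{3}$ ($L = \frac{94096}{3} - -88904 = \frac{94096}{3} + 88904 = \frac{360808}{3} \approx 1.2027 \cdot 10^{5}$)
$\left(K^{2}{\left(R{\left(-4 \right)},18 \right)} + 307072\right) + L = \left(0^{2} + 307072\right) + \frac{360808}{3} = \left(0 + 307072\right) + \frac{360808}{3} = 307072 + \frac{360808}{3} = \frac{1282024}{3}$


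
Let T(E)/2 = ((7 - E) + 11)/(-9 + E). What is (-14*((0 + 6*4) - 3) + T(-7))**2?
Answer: 5650129/64 ≈ 88283.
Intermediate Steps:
T(E) = 2*(18 - E)/(-9 + E) (T(E) = 2*(((7 - E) + 11)/(-9 + E)) = 2*((18 - E)/(-9 + E)) = 2*(18 - E)/(-9 + E))
(-14*((0 + 6*4) - 3) + T(-7))**2 = (-14*((0 + 6*4) - 3) + 2*(18 - 1*(-7))/(-9 - 7))**2 = (-14*((0 + 24) - 3) + 2*(18 + 7)/(-16))**2 = (-14*(24 - 3) + 2*(-1/16)*25)**2 = (-14*21 - 25/8)**2 = (-294 - 25/8)**2 = (-2377/8)**2 = 5650129/64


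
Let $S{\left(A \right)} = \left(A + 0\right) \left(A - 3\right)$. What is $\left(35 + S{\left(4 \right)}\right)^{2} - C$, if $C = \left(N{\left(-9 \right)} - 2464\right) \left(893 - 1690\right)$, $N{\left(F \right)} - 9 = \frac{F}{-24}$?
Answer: $- \frac{15638521}{8} \approx -1.9548 \cdot 10^{6}$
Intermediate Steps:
$N{\left(F \right)} = 9 - \frac{F}{24}$ ($N{\left(F \right)} = 9 + \frac{F}{-24} = 9 + F \left(- \frac{1}{24}\right) = 9 - \frac{F}{24}$)
$S{\left(A \right)} = A \left(-3 + A\right)$
$C = \frac{15650689}{8}$ ($C = \left(\left(9 - - \frac{3}{8}\right) - 2464\right) \left(893 - 1690\right) = \left(\left(9 + \frac{3}{8}\right) - 2464\right) \left(-797\right) = \left(\frac{75}{8} - 2464\right) \left(-797\right) = \left(- \frac{19637}{8}\right) \left(-797\right) = \frac{15650689}{8} \approx 1.9563 \cdot 10^{6}$)
$\left(35 + S{\left(4 \right)}\right)^{2} - C = \left(35 + 4 \left(-3 + 4\right)\right)^{2} - \frac{15650689}{8} = \left(35 + 4 \cdot 1\right)^{2} - \frac{15650689}{8} = \left(35 + 4\right)^{2} - \frac{15650689}{8} = 39^{2} - \frac{15650689}{8} = 1521 - \frac{15650689}{8} = - \frac{15638521}{8}$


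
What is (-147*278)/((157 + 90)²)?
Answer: -40866/61009 ≈ -0.66984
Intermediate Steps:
(-147*278)/((157 + 90)²) = -40866/(247²) = -40866/61009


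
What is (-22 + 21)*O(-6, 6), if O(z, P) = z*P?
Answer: 36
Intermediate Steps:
O(z, P) = P*z
(-22 + 21)*O(-6, 6) = (-22 + 21)*(6*(-6)) = -1*(-36) = 36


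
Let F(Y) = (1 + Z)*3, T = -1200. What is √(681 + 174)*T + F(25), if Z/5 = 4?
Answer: 63 - 3600*√95 ≈ -35025.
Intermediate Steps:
Z = 20 (Z = 5*4 = 20)
F(Y) = 63 (F(Y) = (1 + 20)*3 = 21*3 = 63)
√(681 + 174)*T + F(25) = √(681 + 174)*(-1200) + 63 = √855*(-1200) + 63 = (3*√95)*(-1200) + 63 = -3600*√95 + 63 = 63 - 3600*√95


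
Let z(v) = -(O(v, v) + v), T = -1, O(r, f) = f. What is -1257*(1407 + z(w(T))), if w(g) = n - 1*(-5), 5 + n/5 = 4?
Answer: -1768599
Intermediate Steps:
n = -5 (n = -25 + 5*4 = -25 + 20 = -5)
w(g) = 0 (w(g) = -5 - 1*(-5) = -5 + 5 = 0)
z(v) = -2*v (z(v) = -(v + v) = -2*v)
-1257*(1407 + z(w(T))) = -1257*(1407 - 2*0) = -1257*(1407 + 0) = -1257*1407 = -1768599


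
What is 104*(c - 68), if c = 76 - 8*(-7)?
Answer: 6656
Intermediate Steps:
c = 132 (c = 76 + 56 = 132)
104*(c - 68) = 104*(132 - 68) = 104*64 = 6656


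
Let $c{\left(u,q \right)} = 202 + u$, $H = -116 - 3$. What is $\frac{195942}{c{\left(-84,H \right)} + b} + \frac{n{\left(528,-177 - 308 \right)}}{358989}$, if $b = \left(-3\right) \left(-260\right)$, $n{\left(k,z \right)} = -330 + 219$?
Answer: $\frac{11723487160}{53728687} \approx 218.2$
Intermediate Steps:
$n{\left(k,z \right)} = -111$
$H = -119$ ($H = -116 - 3 = -119$)
$b = 780$
$\frac{195942}{c{\left(-84,H \right)} + b} + \frac{n{\left(528,-177 - 308 \right)}}{358989} = \frac{195942}{\left(202 - 84\right) + 780} - \frac{111}{358989} = \frac{195942}{118 + 780} - \frac{37}{119663} = \frac{195942}{898} - \frac{37}{119663} = 195942 \cdot \frac{1}{898} - \frac{37}{119663} = \frac{97971}{449} - \frac{37}{119663} = \frac{11723487160}{53728687}$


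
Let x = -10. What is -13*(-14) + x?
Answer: 172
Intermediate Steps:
-13*(-14) + x = -13*(-14) - 10 = 182 - 10 = 172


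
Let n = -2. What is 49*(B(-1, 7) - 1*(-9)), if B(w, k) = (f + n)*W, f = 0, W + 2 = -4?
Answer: 1029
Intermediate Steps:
W = -6 (W = -2 - 4 = -6)
B(w, k) = 12 (B(w, k) = (0 - 2)*(-6) = -2*(-6) = 12)
49*(B(-1, 7) - 1*(-9)) = 49*(12 - 1*(-9)) = 49*(12 + 9) = 49*21 = 1029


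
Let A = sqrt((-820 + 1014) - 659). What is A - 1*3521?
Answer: -3521 + I*sqrt(465) ≈ -3521.0 + 21.564*I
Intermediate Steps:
A = I*sqrt(465) (A = sqrt(194 - 659) = sqrt(-465) = I*sqrt(465) ≈ 21.564*I)
A - 1*3521 = I*sqrt(465) - 1*3521 = I*sqrt(465) - 3521 = -3521 + I*sqrt(465)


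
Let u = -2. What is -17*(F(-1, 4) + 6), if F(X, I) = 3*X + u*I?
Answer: 85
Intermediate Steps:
F(X, I) = -2*I + 3*X (F(X, I) = 3*X - 2*I = -2*I + 3*X)
-17*(F(-1, 4) + 6) = -17*((-2*4 + 3*(-1)) + 6) = -17*((-8 - 3) + 6) = -17*(-11 + 6) = -17*(-5) = 85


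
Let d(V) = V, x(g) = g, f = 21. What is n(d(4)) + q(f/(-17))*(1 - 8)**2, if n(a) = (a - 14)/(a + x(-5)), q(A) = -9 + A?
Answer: -8356/17 ≈ -491.53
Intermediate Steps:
n(a) = (-14 + a)/(-5 + a) (n(a) = (a - 14)/(a - 5) = (-14 + a)/(-5 + a))
n(d(4)) + q(f/(-17))*(1 - 8)**2 = (-14 + 4)/(-5 + 4) + (-9 + 21/(-17))*(1 - 8)**2 = -10/(-1) + (-9 + 21*(-1/17))*(-7)**2 = -1*(-10) + (-9 - 21/17)*49 = 10 - 174/17*49 = 10 - 8526/17 = -8356/17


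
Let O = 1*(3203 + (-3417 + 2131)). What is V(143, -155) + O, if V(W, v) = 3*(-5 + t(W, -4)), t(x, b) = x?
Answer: 2331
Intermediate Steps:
O = 1917 (O = 1*(3203 - 1286) = 1*1917 = 1917)
V(W, v) = -15 + 3*W (V(W, v) = 3*(-5 + W) = -15 + 3*W)
V(143, -155) + O = (-15 + 3*143) + 1917 = (-15 + 429) + 1917 = 414 + 1917 = 2331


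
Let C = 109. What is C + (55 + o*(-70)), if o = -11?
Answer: 934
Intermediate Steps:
C + (55 + o*(-70)) = 109 + (55 - 11*(-70)) = 109 + (55 + 770) = 109 + 825 = 934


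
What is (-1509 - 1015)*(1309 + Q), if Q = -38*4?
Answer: -2920268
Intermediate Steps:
Q = -152
(-1509 - 1015)*(1309 + Q) = (-1509 - 1015)*(1309 - 152) = -2524*1157 = -2920268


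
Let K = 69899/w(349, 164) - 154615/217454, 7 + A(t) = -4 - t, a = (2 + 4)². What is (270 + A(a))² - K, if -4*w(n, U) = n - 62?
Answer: 3164395623331/62409298 ≈ 50704.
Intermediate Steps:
w(n, U) = 31/2 - n/4 (w(n, U) = -(n - 62)/4 = -(-62 + n)/4 = 31/2 - n/4)
a = 36 (a = 6² = 36)
A(t) = -11 - t (A(t) = -7 + (-4 - t) = -11 - t)
K = -60843643089/62409298 (K = 69899/(31/2 - ¼*349) - 154615/217454 = 69899/(31/2 - 349/4) - 154615*1/217454 = 69899/(-287/4) - 154615/217454 = 69899*(-4/287) - 154615/217454 = -279596/287 - 154615/217454 = -60843643089/62409298 ≈ -974.91)
(270 + A(a))² - K = (270 + (-11 - 1*36))² - 1*(-60843643089/62409298) = (270 + (-11 - 36))² + 60843643089/62409298 = (270 - 47)² + 60843643089/62409298 = 223² + 60843643089/62409298 = 49729 + 60843643089/62409298 = 3164395623331/62409298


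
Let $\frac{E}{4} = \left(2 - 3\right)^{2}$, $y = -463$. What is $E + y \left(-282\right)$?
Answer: $130570$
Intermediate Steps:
$E = 4$ ($E = 4 \left(2 - 3\right)^{2} = 4 \left(-1\right)^{2} = 4 \cdot 1 = 4$)
$E + y \left(-282\right) = 4 - -130566 = 4 + 130566 = 130570$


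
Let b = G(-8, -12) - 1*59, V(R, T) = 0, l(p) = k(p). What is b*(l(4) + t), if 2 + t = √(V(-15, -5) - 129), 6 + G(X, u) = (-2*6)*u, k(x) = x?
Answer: 158 + 79*I*√129 ≈ 158.0 + 897.27*I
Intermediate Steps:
l(p) = p
G(X, u) = -6 - 12*u (G(X, u) = -6 + (-2*6)*u = -6 - 12*u)
t = -2 + I*√129 (t = -2 + √(0 - 129) = -2 + √(-129) = -2 + I*√129 ≈ -2.0 + 11.358*I)
b = 79 (b = (-6 - 12*(-12)) - 1*59 = (-6 + 144) - 59 = 138 - 59 = 79)
b*(l(4) + t) = 79*(4 + (-2 + I*√129)) = 79*(2 + I*√129) = 158 + 79*I*√129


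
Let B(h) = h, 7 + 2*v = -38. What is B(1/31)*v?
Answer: -45/62 ≈ -0.72581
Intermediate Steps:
v = -45/2 (v = -7/2 + (½)*(-38) = -7/2 - 19 = -45/2 ≈ -22.500)
B(1/31)*v = -45/2/31 = (1/31)*(-45/2) = -45/62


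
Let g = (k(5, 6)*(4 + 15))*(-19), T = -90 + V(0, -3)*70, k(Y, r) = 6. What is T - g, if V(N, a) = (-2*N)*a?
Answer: 2076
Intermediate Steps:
V(N, a) = -2*N*a
T = -90 (T = -90 - 2*0*(-3)*70 = -90 + 0*70 = -90 + 0 = -90)
g = -2166 (g = (6*(4 + 15))*(-19) = (6*19)*(-19) = 114*(-19) = -2166)
T - g = -90 - 1*(-2166) = -90 + 2166 = 2076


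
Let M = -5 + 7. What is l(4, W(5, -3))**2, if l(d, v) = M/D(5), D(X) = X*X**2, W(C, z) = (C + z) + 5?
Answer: 4/15625 ≈ 0.00025600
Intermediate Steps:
W(C, z) = 5 + C + z
D(X) = X**3
M = 2
l(d, v) = 2/125 (l(d, v) = 2/(5**3) = 2/125)
l(4, W(5, -3))**2 = (2/125)**2 = 4/15625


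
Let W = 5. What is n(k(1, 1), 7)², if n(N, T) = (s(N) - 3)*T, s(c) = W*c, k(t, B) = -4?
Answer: 25921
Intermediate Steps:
s(c) = 5*c
n(N, T) = T*(-3 + 5*N) (n(N, T) = (5*N - 3)*T = (-3 + 5*N)*T = T*(-3 + 5*N))
n(k(1, 1), 7)² = (7*(-3 + 5*(-4)))² = (7*(-3 - 20))² = (7*(-23))² = (-161)² = 25921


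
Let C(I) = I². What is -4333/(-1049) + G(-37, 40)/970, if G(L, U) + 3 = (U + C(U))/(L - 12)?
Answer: 204072927/49858970 ≈ 4.0930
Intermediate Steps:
G(L, U) = -3 + (U + U²)/(-12 + L) (G(L, U) = -3 + (U + U²)/(L - 12) = -3 + (U + U²)/(-12 + L))
-4333/(-1049) + G(-37, 40)/970 = -4333/(-1049) + ((36 + 40 + 40² - 3*(-37))/(-12 - 37))/970 = -4333*(-1/1049) + ((36 + 40 + 1600 + 111)/(-49))*(1/970) = 4333/1049 - 1/49*1787*(1/970) = 4333/1049 - 1787/49*1/970 = 4333/1049 - 1787/47530 = 204072927/49858970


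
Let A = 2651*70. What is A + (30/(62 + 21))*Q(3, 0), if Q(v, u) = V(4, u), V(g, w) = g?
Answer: 15402430/83 ≈ 1.8557e+5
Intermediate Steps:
Q(v, u) = 4
A = 185570
A + (30/(62 + 21))*Q(3, 0) = 185570 + (30/(62 + 21))*4 = 185570 + (30/83)*4 = 185570 + 120/83 = 15402430/83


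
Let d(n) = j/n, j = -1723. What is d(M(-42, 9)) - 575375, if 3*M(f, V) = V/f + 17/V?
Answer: -122055419/211 ≈ -5.7846e+5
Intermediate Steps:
M(f, V) = 17/(3*V) + V/(3*f) (M(f, V) = (V/f + 17/V)/3 = (17/V + V/f)/3 = 17/(3*V) + V/(3*f))
d(n) = -1723/n
d(M(-42, 9)) - 575375 = -1723/((17/3)/9 + (⅓)*9/(-42)) - 575375 = -1723/((17/3)*(⅑) + (⅓)*9*(-1/42)) - 575375 = -1723/(17/27 - 1/14) - 575375 = -1723/211/378 - 575375 = -1723*378/211 - 575375 = -651294/211 - 575375 = -122055419/211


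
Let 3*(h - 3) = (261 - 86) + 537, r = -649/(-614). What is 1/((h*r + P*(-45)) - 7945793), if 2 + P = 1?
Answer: -1842/14635599887 ≈ -1.2586e-7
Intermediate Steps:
r = 649/614 (r = -649*(-1/614) = 649/614 ≈ 1.0570)
P = -1 (P = -2 + 1 = -1)
h = 721/3 (h = 3 + ((261 - 86) + 537)/3 = 3 + (175 + 537)/3 = 3 + (⅓)*712 = 3 + 712/3 = 721/3 ≈ 240.33)
1/((h*r + P*(-45)) - 7945793) = 1/(((721/3)*(649/614) - 1*(-45)) - 7945793) = 1/((467929/1842 + 45) - 7945793) = 1/(550819/1842 - 7945793) = 1/(-14635599887/1842) = -1842/14635599887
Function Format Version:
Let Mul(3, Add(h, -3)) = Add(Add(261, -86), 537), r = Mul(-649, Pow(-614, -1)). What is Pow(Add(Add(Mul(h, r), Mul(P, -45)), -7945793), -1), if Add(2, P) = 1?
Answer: Rational(-1842, 14635599887) ≈ -1.2586e-7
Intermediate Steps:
r = Rational(649, 614) (r = Mul(-649, Rational(-1, 614)) = Rational(649, 614) ≈ 1.0570)
P = -1 (P = Add(-2, 1) = -1)
h = Rational(721, 3) (h = Add(3, Mul(Rational(1, 3), Add(Add(261, -86), 537))) = Add(3, Mul(Rational(1, 3), Add(175, 537))) = Add(3, Mul(Rational(1, 3), 712)) = Add(3, Rational(712, 3)) = Rational(721, 3) ≈ 240.33)
Pow(Add(Add(Mul(h, r), Mul(P, -45)), -7945793), -1) = Pow(Add(Add(Mul(Rational(721, 3), Rational(649, 614)), Mul(-1, -45)), -7945793), -1) = Pow(Add(Add(Rational(467929, 1842), 45), -7945793), -1) = Pow(Add(Rational(550819, 1842), -7945793), -1) = Pow(Rational(-14635599887, 1842), -1) = Rational(-1842, 14635599887)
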